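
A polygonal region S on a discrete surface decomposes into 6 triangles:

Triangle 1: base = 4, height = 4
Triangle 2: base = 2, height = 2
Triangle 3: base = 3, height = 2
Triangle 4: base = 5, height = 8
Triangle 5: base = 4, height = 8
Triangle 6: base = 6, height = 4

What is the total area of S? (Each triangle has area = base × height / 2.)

(1/2)×4×4 + (1/2)×2×2 + (1/2)×3×2 + (1/2)×5×8 + (1/2)×4×8 + (1/2)×6×4 = 61.0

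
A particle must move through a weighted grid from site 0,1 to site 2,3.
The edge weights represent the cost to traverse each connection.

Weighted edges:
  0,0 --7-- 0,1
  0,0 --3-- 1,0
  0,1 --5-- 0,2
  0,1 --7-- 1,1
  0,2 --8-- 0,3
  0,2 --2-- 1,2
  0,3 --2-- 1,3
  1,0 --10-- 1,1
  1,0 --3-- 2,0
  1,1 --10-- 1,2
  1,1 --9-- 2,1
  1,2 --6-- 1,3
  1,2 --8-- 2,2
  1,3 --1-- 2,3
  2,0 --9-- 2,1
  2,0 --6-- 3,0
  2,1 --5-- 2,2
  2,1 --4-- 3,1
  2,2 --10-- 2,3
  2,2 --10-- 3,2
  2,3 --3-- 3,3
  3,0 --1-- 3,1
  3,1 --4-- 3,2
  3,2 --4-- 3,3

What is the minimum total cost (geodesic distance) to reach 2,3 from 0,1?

Shortest path: 0,1 → 0,2 → 1,2 → 1,3 → 2,3, total weight = 14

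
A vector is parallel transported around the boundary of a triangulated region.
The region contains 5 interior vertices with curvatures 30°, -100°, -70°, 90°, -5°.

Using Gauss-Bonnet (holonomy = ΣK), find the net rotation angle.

Holonomy = total enclosed curvature = 30° + (-100°) + (-70°) + 90° + (-5°) = -55°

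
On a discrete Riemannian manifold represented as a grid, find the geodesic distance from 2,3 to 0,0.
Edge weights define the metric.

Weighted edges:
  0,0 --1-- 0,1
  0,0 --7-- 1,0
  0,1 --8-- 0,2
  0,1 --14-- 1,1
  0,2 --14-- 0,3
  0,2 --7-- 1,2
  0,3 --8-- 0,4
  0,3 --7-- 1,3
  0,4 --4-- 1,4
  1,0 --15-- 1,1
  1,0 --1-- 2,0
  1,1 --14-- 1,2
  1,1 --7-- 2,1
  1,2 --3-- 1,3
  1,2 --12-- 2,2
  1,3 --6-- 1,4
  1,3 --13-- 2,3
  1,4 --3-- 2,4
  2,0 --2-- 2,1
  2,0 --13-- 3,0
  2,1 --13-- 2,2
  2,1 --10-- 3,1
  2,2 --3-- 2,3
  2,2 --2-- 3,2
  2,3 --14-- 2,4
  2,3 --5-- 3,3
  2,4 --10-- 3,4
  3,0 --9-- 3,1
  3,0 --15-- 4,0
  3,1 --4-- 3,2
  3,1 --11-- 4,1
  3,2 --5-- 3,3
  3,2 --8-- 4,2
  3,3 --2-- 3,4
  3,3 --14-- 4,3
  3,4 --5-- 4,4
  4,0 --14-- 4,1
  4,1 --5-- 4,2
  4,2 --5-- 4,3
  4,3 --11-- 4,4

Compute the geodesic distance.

Shortest path: 2,3 → 2,2 → 2,1 → 2,0 → 1,0 → 0,0, total weight = 26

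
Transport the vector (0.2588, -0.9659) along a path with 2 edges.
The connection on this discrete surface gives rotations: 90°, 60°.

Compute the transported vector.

Total rotation: 90° + 60° = 150°. Final vector: (0.2588, 0.9659)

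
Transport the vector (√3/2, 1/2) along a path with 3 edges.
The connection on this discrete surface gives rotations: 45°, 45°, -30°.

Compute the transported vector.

Total rotation: 45° + 45° + (-30°) = 60°. Final vector: (0, 1)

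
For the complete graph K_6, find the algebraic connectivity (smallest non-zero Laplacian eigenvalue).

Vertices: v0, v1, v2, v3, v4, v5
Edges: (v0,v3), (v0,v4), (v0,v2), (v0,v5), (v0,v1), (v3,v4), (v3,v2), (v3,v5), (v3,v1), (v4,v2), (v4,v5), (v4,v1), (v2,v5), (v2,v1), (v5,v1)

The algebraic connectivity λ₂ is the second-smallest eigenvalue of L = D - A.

For the complete graph K_n, L = nI − J (J = all-ones matrix). J has eigenvalues n (once, eigenvector 𝟙) and 0 (multiplicity n−1), so L has eigenvalues 0 (once) and n (multiplicity n−1). Here n = 6: eigenvalue 0 once and 6 with multiplicity 5.
Laplacian eigenvalues: [0.0, 6.0, 6.0, 6.0, 6.0, 6.0]. Algebraic connectivity (smallest non-zero eigenvalue) = 6.0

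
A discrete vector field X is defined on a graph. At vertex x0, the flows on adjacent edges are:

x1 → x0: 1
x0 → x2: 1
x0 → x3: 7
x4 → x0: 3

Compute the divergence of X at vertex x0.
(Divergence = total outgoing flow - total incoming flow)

Divergence = sum of outgoing flows = (-1) + 1 + 7 + (-3) = 4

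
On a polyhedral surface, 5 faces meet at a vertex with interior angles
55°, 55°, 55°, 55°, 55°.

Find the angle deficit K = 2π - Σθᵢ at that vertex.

Sum of angles = 275°. K = 360° - 275° = 85°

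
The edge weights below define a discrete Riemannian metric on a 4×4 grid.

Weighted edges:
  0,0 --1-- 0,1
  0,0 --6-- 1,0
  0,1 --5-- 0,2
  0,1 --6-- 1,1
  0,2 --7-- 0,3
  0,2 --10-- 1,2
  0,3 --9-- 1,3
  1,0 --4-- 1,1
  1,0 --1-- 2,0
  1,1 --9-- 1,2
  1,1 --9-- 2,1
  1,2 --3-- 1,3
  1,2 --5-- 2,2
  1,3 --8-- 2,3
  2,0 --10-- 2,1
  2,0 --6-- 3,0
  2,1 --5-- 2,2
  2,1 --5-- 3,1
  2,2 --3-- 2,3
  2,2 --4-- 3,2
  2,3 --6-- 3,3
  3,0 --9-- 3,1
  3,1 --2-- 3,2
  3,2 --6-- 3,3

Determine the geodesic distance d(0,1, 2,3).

Shortest path: 0,1 → 0,2 → 1,2 → 2,2 → 2,3, total weight = 23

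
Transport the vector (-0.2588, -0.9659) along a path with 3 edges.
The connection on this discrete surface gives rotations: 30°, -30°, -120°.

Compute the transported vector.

Total rotation: 30° + (-30°) + (-120°) = -120°. Final vector: (-0.7071, 0.7071)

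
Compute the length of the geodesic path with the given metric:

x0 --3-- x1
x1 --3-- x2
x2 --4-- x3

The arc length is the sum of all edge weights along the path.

Arc length = 3 + 3 + 4 = 10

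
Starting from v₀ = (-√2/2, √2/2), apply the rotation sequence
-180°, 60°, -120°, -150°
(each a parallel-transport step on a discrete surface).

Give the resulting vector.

Total rotation: (-180°) + 60° + (-120°) + (-150°) = -390° ≡ -30° (mod 360°). Final vector: (-0.2588, 0.9659)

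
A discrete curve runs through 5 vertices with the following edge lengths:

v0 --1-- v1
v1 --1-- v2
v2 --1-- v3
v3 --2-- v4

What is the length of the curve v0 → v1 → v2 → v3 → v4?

Arc length = 1 + 1 + 1 + 2 = 5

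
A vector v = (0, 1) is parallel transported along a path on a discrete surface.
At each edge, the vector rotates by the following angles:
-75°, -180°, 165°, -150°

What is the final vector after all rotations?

Total rotation: (-75°) + (-180°) + 165° + (-150°) = -240° ≡ 120° (mod 360°). Final vector: (-0.8660, -0.5000)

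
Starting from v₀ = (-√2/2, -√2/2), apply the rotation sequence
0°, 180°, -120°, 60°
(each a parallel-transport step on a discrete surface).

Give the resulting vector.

Total rotation: 0° + 180° + (-120°) + 60° = 120°. Final vector: (0.9659, -0.2588)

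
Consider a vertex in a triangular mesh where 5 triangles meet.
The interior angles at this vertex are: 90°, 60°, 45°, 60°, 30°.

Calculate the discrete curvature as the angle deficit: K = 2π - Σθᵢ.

Sum of angles = 285°. K = 360° - 285° = 75° = 5π/12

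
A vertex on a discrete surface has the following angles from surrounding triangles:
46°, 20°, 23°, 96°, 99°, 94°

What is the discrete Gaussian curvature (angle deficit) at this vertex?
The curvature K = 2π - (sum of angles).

Sum of angles = 378°. K = 360° - 378° = -18° = -π/10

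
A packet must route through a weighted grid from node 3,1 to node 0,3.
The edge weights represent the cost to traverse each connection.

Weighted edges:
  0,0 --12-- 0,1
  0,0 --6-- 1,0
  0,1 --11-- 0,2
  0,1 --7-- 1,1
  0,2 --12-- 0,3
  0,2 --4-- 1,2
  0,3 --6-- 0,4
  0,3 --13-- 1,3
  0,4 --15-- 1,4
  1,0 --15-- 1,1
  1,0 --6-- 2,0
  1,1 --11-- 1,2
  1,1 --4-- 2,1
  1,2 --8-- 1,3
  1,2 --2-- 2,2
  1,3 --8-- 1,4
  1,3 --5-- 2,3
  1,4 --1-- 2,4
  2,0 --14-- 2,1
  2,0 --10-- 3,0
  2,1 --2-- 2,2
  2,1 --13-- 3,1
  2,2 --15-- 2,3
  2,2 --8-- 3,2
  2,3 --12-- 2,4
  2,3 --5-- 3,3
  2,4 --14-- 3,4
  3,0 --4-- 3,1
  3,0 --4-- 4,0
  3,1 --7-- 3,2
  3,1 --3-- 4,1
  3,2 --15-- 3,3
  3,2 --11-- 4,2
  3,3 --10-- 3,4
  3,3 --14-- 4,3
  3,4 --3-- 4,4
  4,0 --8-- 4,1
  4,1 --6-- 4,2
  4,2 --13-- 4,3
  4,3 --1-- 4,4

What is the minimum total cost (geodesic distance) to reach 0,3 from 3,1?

Shortest path: 3,1 → 3,2 → 2,2 → 1,2 → 0,2 → 0,3, total weight = 33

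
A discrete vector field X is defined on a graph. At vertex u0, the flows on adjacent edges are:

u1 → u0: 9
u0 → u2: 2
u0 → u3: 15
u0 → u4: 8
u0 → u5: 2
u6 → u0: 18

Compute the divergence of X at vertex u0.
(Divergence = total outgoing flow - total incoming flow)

Divergence = sum of outgoing flows = (-9) + 2 + 15 + 8 + 2 + (-18) = 0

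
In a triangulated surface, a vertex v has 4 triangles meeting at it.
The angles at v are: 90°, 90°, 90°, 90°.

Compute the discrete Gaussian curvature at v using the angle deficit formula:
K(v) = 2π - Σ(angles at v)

Sum of angles = 360°. K = 360° - 360° = 0° = 0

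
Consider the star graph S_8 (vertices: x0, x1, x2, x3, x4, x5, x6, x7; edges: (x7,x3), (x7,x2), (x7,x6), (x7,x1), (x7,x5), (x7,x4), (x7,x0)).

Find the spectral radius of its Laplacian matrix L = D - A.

The star S_8 is the complete bipartite graph K_{1,7} (one hub of degree 7, 7 leaves of degree 1). The Laplacian spectrum of K_{p,q} is 0, p (multiplicity q−1), q (multiplicity p−1), p+q. With p = 1, q = 7: 0 once, 1 with multiplicity 6, and 8 once. (Check: trace L = sum of degrees = 14 = 6·1 + 8.)
Laplacian eigenvalues: [0.0, 1.0, 1.0, 1.0, 1.0, 1.0, 1.0, 8.0]. Largest eigenvalue (spectral radius) = 8.0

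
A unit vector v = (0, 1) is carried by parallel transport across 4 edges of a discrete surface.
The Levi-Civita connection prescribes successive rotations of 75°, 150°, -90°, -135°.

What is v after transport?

Total rotation: 75° + 150° + (-90°) + (-135°) = 0°. Final vector: (0, 1)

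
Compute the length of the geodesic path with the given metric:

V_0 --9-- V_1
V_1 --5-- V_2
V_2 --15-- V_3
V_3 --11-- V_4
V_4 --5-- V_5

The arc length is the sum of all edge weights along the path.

Arc length = 9 + 5 + 15 + 11 + 5 = 45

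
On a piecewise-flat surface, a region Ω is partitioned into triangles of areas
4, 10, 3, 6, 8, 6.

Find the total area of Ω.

4 + 10 + 3 + 6 + 8 + 6 = 37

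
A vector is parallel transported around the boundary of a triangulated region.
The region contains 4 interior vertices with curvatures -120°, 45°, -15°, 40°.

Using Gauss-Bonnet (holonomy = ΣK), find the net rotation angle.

Holonomy = total enclosed curvature = (-120°) + 45° + (-15°) + 40° = -50°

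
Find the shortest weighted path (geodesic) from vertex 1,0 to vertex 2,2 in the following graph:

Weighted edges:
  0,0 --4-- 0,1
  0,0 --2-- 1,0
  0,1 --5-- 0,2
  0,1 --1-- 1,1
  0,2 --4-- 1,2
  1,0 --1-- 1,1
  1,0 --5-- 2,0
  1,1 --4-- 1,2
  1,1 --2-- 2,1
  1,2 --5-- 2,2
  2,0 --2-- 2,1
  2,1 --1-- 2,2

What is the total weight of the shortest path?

Shortest path: 1,0 → 1,1 → 2,1 → 2,2, total weight = 4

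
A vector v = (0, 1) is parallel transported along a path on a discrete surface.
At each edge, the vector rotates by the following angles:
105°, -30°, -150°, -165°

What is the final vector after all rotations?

Total rotation: 105° + (-30°) + (-150°) + (-165°) = -240° ≡ 120° (mod 360°). Final vector: (-0.8660, -0.5000)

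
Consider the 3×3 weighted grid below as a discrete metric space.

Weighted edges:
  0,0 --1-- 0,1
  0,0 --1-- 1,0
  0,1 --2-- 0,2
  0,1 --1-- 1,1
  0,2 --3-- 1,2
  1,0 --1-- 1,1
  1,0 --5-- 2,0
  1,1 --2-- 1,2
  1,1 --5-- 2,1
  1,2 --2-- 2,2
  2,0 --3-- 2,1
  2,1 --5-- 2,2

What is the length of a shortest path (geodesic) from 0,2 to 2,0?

Shortest path: 0,2 → 0,1 → 0,0 → 1,0 → 2,0, total weight = 9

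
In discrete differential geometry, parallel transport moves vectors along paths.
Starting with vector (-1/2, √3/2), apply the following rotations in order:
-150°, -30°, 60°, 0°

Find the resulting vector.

Total rotation: (-150°) + (-30°) + 60° + 0° = -120°. Final vector: (1, 0)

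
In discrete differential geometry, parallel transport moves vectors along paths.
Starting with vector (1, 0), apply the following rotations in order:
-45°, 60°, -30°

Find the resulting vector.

Total rotation: (-45°) + 60° + (-30°) = -15°. Final vector: (0.9659, -0.2588)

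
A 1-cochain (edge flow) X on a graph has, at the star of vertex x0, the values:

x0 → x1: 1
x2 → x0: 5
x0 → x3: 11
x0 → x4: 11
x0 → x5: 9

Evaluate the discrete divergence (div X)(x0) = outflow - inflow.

Divergence = sum of outgoing flows = 1 + (-5) + 11 + 11 + 9 = 27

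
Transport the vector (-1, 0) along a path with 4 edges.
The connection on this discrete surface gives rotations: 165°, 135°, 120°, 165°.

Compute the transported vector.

Total rotation: 165° + 135° + 120° + 165° = 585° ≡ -135° (mod 360°). Final vector: (0.7071, 0.7071)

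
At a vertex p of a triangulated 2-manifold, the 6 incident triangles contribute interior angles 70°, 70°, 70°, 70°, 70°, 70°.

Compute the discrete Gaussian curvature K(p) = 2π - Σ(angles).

Sum of angles = 420°. K = 360° - 420° = -60° = -π/3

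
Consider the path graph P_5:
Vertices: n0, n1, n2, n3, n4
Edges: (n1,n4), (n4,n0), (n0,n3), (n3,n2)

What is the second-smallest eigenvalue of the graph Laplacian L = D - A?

The path graph P_n has Laplacian eigenvalues λ_k = 2 − 2cos(kπ/n), k = 0, 1, …, n−1. Here n = 5:
k=0: 2 − 2cos(0) = 0.0; k=1: 2 − 2cos(π/5) = 0.382; k=2: 2 − 2cos(2π/5) = 1.382; k=3: 2 − 2cos(3π/5) = 2.618; k=4: 2 − 2cos(4π/5) = 3.618.
Laplacian eigenvalues: [0.0, 0.382, 1.382, 2.618, 3.618]. Algebraic connectivity (smallest non-zero eigenvalue) = 0.382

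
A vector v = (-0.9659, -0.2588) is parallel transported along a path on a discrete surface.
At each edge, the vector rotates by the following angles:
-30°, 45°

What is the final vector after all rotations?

Total rotation: (-30°) + 45° = 15°. Final vector: (-0.8660, -0.5000)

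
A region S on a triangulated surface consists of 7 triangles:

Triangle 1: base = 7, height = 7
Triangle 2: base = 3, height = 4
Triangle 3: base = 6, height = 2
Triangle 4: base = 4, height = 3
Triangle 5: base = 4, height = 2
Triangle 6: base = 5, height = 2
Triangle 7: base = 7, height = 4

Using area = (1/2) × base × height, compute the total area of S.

(1/2)×7×7 + (1/2)×3×4 + (1/2)×6×2 + (1/2)×4×3 + (1/2)×4×2 + (1/2)×5×2 + (1/2)×7×4 = 65.5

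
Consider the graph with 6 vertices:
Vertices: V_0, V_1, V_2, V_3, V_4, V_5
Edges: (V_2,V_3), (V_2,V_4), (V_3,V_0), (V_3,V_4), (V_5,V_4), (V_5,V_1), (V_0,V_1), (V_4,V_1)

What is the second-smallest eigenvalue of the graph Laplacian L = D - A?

Degrees: deg(V_0) = 2, deg(V_1) = 3, deg(V_2) = 2, deg(V_3) = 3, deg(V_4) = 4, deg(V_5) = 2.
L = D − A with rows/columns ordered (V_0, V_1, V_2, V_3, V_4, V_5):
  [ 2, -1,  0, -1,  0,  0]
  [-1,  3,  0,  0, -1, -1]
  [ 0,  0,  2, -1, -1,  0]
  [-1,  0, -1,  3, -1,  0]
  [ 0, -1, -1, -1,  4, -1]
  [ 0, -1,  0,  0, -1,  2]
Characteristic polynomial: det(λI − L) = λ(λ² − 5λ + 5)(λ² − 7λ + 9)(λ − 4).
Roots: λ = 0; (λ² − 5λ + 5) = 0 ⇒ λ = (5 ± √5)/2 ≈ 1.382, 3.618; (λ² − 7λ + 9) = 0 ⇒ λ = (7 ± √13)/2 ≈ 1.6972, 5.3028; (λ − 4) = 0 ⇒ λ = 4.
(Check: the roots sum (with multiplicity) to 16, matching trace L = Σdeg = 2·8 = 16.)
Laplacian eigenvalues: [0.0, 1.382, 1.6972, 3.618, 4.0, 5.3028]. Algebraic connectivity (smallest non-zero eigenvalue) = 1.382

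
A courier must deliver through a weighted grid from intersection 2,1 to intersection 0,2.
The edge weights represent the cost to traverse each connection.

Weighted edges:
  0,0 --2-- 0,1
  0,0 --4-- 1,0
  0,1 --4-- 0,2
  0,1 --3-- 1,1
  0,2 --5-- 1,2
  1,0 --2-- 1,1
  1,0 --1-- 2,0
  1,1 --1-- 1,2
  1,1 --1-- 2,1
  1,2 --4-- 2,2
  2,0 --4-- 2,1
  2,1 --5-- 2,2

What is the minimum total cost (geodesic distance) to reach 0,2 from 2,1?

Shortest path: 2,1 → 1,1 → 1,2 → 0,2, total weight = 7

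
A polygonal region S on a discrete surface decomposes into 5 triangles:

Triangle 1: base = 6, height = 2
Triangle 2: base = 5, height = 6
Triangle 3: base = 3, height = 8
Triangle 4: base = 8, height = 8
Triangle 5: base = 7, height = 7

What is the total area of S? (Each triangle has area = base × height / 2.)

(1/2)×6×2 + (1/2)×5×6 + (1/2)×3×8 + (1/2)×8×8 + (1/2)×7×7 = 89.5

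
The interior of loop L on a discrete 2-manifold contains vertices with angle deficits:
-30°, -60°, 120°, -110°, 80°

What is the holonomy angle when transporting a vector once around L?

Holonomy = total enclosed curvature = (-30°) + (-60°) + 120° + (-110°) + 80° = 0°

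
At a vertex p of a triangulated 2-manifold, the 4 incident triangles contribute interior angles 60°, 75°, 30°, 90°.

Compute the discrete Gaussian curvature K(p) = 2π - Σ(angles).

Sum of angles = 255°. K = 360° - 255° = 105° = 7π/12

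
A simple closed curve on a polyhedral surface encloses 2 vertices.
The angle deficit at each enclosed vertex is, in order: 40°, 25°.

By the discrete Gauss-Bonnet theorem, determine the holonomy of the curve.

Holonomy = total enclosed curvature = 40° + 25° = 65°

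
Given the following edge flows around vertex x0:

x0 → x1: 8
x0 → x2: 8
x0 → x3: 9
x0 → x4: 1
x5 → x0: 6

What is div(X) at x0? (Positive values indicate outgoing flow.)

Divergence = sum of outgoing flows = 8 + 8 + 9 + 1 + (-6) = 20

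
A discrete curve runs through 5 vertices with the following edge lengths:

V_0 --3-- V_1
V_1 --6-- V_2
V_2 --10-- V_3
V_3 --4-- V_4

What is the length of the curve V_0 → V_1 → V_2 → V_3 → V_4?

Arc length = 3 + 6 + 10 + 4 = 23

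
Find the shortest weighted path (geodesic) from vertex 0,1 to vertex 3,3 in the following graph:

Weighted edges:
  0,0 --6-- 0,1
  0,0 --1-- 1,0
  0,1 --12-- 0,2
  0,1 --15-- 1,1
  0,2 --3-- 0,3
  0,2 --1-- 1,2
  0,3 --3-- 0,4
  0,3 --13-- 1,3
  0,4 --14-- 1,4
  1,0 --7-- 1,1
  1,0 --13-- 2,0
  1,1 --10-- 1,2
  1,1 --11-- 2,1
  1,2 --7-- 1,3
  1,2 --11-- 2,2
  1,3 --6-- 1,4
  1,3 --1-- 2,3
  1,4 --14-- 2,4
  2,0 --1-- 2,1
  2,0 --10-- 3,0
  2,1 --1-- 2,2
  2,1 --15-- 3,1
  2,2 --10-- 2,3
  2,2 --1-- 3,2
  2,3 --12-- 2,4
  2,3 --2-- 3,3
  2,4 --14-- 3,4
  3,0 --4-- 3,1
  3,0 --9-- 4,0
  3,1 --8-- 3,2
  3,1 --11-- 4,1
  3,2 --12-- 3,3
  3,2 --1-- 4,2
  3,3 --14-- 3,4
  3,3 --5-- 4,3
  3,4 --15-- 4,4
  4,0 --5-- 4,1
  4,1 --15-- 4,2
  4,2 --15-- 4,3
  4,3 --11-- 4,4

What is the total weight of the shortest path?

Shortest path: 0,1 → 0,2 → 1,2 → 1,3 → 2,3 → 3,3, total weight = 23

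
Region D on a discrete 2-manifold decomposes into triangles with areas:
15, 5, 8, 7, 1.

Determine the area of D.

15 + 5 + 8 + 7 + 1 = 36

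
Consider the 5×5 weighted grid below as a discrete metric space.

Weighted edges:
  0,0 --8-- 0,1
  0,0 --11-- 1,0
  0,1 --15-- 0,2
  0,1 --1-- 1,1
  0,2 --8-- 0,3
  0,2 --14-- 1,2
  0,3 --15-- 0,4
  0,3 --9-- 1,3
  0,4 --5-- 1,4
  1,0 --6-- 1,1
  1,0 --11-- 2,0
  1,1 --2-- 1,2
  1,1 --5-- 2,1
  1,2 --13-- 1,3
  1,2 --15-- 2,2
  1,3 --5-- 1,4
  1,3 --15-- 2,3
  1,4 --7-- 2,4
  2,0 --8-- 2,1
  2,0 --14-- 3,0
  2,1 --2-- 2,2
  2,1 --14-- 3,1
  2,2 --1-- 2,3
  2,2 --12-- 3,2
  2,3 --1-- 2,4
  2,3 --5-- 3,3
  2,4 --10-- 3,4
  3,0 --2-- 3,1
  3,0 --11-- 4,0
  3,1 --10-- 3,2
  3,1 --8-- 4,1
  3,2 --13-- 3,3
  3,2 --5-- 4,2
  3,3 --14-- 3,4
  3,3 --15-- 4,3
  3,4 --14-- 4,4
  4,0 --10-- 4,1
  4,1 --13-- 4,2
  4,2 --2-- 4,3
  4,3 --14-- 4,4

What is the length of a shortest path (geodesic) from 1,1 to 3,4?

Shortest path: 1,1 → 2,1 → 2,2 → 2,3 → 2,4 → 3,4, total weight = 19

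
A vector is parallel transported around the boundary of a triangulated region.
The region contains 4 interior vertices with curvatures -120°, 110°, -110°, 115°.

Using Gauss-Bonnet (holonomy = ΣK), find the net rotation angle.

Holonomy = total enclosed curvature = (-120°) + 110° + (-110°) + 115° = -5°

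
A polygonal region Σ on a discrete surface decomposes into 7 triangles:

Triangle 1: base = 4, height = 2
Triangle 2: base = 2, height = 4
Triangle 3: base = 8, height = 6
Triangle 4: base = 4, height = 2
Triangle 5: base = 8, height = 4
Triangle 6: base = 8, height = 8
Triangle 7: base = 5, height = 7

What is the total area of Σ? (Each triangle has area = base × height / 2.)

(1/2)×4×2 + (1/2)×2×4 + (1/2)×8×6 + (1/2)×4×2 + (1/2)×8×4 + (1/2)×8×8 + (1/2)×5×7 = 101.5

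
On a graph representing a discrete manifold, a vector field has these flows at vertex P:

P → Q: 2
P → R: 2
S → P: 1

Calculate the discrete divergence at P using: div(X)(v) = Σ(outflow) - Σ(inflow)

Divergence = sum of outgoing flows = 2 + 2 + (-1) = 3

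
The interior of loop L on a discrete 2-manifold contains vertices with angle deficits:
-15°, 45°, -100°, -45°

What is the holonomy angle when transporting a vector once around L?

Holonomy = total enclosed curvature = (-15°) + 45° + (-100°) + (-45°) = -115°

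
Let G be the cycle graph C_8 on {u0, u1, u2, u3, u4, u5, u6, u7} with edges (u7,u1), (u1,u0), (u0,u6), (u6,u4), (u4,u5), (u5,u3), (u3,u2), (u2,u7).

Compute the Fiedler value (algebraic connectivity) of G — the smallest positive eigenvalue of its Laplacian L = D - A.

The cycle graph C_n has Laplacian eigenvalues λ_k = 2 − 2cos(2πk/n), k = 0, 1, …, n−1. Here n = 8:
k=0: 2 − 2cos(0) = 0.0; k=1: 2 − 2cos(π/4) = 0.5858; k=2: 2 − 2cos(π/2) = 2.0; k=3: 2 − 2cos(3π/4) = 3.4142; k=4: 2 − 2cos(π) = 4.0; k=5: 2 − 2cos(5π/4) = 3.4142; k=6: 2 − 2cos(3π/2) = 2.0; k=7: 2 − 2cos(7π/4) = 0.5858.
Laplacian eigenvalues: [0.0, 0.5858, 0.5858, 2.0, 2.0, 3.4142, 3.4142, 4.0]. Algebraic connectivity (smallest non-zero eigenvalue) = 0.5858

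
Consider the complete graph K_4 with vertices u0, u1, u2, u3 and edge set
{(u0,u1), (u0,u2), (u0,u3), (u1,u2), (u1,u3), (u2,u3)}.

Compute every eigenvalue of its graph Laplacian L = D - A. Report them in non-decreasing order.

For the complete graph K_n, L = nI − J (J = all-ones matrix). J has eigenvalues n (once, eigenvector 𝟙) and 0 (multiplicity n−1), so L has eigenvalues 0 (once) and n (multiplicity n−1). Here n = 4: eigenvalue 0 once and 4 with multiplicity 3.
Laplacian eigenvalues (increasing order): [0.0, 4.0, 4.0, 4.0]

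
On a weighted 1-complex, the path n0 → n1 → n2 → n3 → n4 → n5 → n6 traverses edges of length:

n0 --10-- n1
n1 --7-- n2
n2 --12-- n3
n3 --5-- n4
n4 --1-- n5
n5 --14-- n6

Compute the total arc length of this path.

Arc length = 10 + 7 + 12 + 5 + 1 + 14 = 49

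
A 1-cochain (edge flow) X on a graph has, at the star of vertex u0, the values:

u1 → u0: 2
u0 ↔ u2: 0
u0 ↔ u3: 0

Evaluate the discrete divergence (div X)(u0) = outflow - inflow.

Divergence = sum of outgoing flows = (-2) + 0 + 0 = -2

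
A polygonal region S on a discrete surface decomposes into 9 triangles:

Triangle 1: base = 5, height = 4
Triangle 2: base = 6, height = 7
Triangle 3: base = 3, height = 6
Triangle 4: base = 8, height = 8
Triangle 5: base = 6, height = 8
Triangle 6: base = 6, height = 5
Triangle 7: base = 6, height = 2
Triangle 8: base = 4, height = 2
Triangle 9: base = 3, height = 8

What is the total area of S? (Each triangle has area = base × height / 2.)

(1/2)×5×4 + (1/2)×6×7 + (1/2)×3×6 + (1/2)×8×8 + (1/2)×6×8 + (1/2)×6×5 + (1/2)×6×2 + (1/2)×4×2 + (1/2)×3×8 = 133.0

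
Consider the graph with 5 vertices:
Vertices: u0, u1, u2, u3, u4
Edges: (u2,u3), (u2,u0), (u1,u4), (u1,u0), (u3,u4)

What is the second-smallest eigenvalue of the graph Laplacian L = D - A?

Degrees: deg(u0) = 2, deg(u1) = 2, deg(u2) = 2, deg(u3) = 2, deg(u4) = 2.
L = D − A with rows/columns ordered (u0, u1, u2, u3, u4):
  [ 2, -1, -1,  0,  0]
  [-1,  2,  0,  0, -1]
  [-1,  0,  2, -1,  0]
  [ 0,  0, -1,  2, -1]
  [ 0, -1,  0, -1,  2]
Characteristic polynomial: det(λI − L) = λ(λ² − 5λ + 5)².
Roots: λ = 0; (λ² − 5λ + 5) = 0 ⇒ λ = (5 ± √5)/2 ≈ 1.382, 3.618 (multiplicity 2).
(Check: the roots sum (with multiplicity) to 10, matching trace L = Σdeg = 2·5 = 10.)
Laplacian eigenvalues: [0.0, 1.382, 1.382, 3.618, 3.618]. Algebraic connectivity (smallest non-zero eigenvalue) = 1.382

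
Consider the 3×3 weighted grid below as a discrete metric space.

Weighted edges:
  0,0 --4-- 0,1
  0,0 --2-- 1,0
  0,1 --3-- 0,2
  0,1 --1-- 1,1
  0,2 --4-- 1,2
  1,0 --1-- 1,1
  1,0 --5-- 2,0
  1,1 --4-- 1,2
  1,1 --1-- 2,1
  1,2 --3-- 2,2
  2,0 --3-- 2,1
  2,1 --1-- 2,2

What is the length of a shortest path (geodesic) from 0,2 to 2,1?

Shortest path: 0,2 → 0,1 → 1,1 → 2,1, total weight = 5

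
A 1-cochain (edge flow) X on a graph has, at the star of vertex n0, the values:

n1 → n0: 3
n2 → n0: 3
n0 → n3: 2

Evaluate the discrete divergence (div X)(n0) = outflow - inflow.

Divergence = sum of outgoing flows = (-3) + (-3) + 2 = -4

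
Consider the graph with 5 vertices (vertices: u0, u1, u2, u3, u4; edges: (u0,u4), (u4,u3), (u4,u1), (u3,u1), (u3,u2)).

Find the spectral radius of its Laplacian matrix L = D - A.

Degrees: deg(u0) = 1, deg(u1) = 2, deg(u2) = 1, deg(u3) = 3, deg(u4) = 3.
L = D − A with rows/columns ordered (u0, u1, u2, u3, u4):
  [ 1,  0,  0,  0, -1]
  [ 0,  2,  0, -1, -1]
  [ 0,  0,  1, -1,  0]
  [ 0, -1, -1,  3, -1]
  [-1, -1,  0, -1,  3]
Characteristic polynomial: det(λI − L) = λ(λ² − 5λ + 3)(λ² − 5λ + 5).
Roots: λ = 0; (λ² − 5λ + 3) = 0 ⇒ λ = (5 ± √13)/2 ≈ 0.6972, 4.3028; (λ² − 5λ + 5) = 0 ⇒ λ = (5 ± √5)/2 ≈ 1.382, 3.618.
(Check: the roots sum (with multiplicity) to 10, matching trace L = Σdeg = 2·5 = 10.)
Laplacian eigenvalues: [0.0, 0.6972, 1.382, 3.618, 4.3028]. Largest eigenvalue (spectral radius) = 4.3028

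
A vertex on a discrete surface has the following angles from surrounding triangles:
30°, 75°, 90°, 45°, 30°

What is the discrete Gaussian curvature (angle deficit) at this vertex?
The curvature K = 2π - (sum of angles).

Sum of angles = 270°. K = 360° - 270° = 90° = π/2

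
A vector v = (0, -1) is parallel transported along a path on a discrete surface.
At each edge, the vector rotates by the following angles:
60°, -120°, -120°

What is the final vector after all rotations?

Total rotation: 60° + (-120°) + (-120°) = -180° ≡ 180° (mod 360°). Final vector: (0, 1)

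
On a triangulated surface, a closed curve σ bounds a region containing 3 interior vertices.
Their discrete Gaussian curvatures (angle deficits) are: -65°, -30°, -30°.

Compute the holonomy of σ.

Holonomy = total enclosed curvature = (-65°) + (-30°) + (-30°) = -125°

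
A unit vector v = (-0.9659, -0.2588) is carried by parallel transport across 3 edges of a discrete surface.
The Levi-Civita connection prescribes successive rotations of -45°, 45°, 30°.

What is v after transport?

Total rotation: (-45°) + 45° + 30° = 30°. Final vector: (-0.7071, -0.7071)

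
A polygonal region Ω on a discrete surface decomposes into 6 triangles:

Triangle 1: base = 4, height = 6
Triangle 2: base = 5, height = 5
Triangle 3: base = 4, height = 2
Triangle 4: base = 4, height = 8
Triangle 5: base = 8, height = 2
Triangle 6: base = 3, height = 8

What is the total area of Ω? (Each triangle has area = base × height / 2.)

(1/2)×4×6 + (1/2)×5×5 + (1/2)×4×2 + (1/2)×4×8 + (1/2)×8×2 + (1/2)×3×8 = 64.5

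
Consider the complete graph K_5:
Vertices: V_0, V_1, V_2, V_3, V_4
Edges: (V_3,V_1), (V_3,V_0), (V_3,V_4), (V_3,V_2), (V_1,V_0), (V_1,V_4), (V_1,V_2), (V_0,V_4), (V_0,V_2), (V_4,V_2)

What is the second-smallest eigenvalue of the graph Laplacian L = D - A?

For the complete graph K_n, L = nI − J (J = all-ones matrix). J has eigenvalues n (once, eigenvector 𝟙) and 0 (multiplicity n−1), so L has eigenvalues 0 (once) and n (multiplicity n−1). Here n = 5: eigenvalue 0 once and 5 with multiplicity 4.
Laplacian eigenvalues: [0.0, 5.0, 5.0, 5.0, 5.0]. Algebraic connectivity (smallest non-zero eigenvalue) = 5.0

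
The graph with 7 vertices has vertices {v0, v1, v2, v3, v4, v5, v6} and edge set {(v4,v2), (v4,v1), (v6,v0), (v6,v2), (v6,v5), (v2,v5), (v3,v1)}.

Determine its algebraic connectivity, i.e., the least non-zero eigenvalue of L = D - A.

Degrees: deg(v0) = 1, deg(v1) = 2, deg(v2) = 3, deg(v3) = 1, deg(v4) = 2, deg(v5) = 2, deg(v6) = 3.
L = D − A with rows/columns ordered (v0, v1, v2, v3, v4, v5, v6):
  [ 1,  0,  0,  0,  0,  0, -1]
  [ 0,  2,  0, -1, -1,  0,  0]
  [ 0,  0,  3,  0, -1, -1, -1]
  [ 0, -1,  0,  1,  0,  0,  0]
  [ 0, -1, -1,  0,  2,  0,  0]
  [ 0,  0, -1,  0,  0,  2, -1]
  [-1,  0, -1,  0,  0, -1,  3]
Characteristic polynomial: det(λI − L) = λ(λ² − 4λ + 1)(λ − 1)(λ² − 6λ + 7)(λ − 3).
Roots: λ = 0; (λ² − 4λ + 1) = 0 ⇒ λ = 2 ± √3 ≈ 0.2679, 3.7321; (λ − 1) = 0 ⇒ λ = 1; (λ² − 6λ + 7) = 0 ⇒ λ = 3 ± √2 ≈ 1.5858, 4.4142; (λ − 3) = 0 ⇒ λ = 3.
(Check: the roots sum (with multiplicity) to 14, matching trace L = Σdeg = 2·7 = 14.)
Laplacian eigenvalues: [0.0, 0.2679, 1.0, 1.5858, 3.0, 3.7321, 4.4142]. Algebraic connectivity (smallest non-zero eigenvalue) = 0.2679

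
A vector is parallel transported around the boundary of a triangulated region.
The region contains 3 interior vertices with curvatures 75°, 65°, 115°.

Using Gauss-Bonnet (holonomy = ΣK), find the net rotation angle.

Holonomy = total enclosed curvature = 75° + 65° + 115° = 255°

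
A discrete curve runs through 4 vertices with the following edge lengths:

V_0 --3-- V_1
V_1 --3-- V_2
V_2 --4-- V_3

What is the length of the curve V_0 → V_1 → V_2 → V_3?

Arc length = 3 + 3 + 4 = 10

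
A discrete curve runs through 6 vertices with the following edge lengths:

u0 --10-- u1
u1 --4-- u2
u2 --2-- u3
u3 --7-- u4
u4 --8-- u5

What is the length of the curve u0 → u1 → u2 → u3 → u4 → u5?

Arc length = 10 + 4 + 2 + 7 + 8 = 31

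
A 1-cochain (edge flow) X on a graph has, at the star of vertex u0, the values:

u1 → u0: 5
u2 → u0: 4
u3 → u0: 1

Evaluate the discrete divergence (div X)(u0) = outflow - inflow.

Divergence = sum of outgoing flows = (-5) + (-4) + (-1) = -10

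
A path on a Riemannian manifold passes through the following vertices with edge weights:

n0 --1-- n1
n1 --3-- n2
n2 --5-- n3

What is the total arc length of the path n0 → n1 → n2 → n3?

Arc length = 1 + 3 + 5 = 9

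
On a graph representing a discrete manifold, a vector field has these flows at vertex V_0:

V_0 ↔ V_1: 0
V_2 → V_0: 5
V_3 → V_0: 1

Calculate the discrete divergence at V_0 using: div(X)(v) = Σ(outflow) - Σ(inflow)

Divergence = sum of outgoing flows = 0 + (-5) + (-1) = -6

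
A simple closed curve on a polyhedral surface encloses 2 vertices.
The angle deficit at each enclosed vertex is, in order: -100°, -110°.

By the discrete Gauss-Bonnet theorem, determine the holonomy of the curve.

Holonomy = total enclosed curvature = (-100°) + (-110°) = -210°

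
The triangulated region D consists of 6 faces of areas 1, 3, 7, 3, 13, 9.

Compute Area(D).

1 + 3 + 7 + 3 + 13 + 9 = 36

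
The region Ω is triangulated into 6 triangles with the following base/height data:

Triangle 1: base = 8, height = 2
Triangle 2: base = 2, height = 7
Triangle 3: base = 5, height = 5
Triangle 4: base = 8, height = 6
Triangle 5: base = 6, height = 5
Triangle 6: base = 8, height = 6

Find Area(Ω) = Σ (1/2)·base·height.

(1/2)×8×2 + (1/2)×2×7 + (1/2)×5×5 + (1/2)×8×6 + (1/2)×6×5 + (1/2)×8×6 = 90.5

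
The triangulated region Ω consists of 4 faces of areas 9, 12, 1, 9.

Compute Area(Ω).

9 + 12 + 1 + 9 = 31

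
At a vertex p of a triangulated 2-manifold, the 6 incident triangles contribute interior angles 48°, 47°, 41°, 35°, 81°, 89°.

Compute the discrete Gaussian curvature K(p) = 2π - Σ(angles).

Sum of angles = 341°. K = 360° - 341° = 19° = 19π/180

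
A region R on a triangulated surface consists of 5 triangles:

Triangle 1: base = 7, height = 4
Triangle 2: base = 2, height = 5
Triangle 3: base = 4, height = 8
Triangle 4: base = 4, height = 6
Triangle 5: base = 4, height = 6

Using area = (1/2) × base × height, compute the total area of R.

(1/2)×7×4 + (1/2)×2×5 + (1/2)×4×8 + (1/2)×4×6 + (1/2)×4×6 = 59.0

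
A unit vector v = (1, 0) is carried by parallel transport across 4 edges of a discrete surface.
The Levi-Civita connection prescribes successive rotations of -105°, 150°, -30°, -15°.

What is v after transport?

Total rotation: (-105°) + 150° + (-30°) + (-15°) = 0°. Final vector: (1, 0)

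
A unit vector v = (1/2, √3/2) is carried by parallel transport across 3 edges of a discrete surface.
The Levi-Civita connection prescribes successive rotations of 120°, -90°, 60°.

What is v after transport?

Total rotation: 120° + (-90°) + 60° = 90°. Final vector: (-0.8660, 0.5000)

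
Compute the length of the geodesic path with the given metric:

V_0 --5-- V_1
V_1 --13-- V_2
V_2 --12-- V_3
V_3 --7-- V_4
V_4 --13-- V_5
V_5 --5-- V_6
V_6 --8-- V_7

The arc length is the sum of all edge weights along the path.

Arc length = 5 + 13 + 12 + 7 + 13 + 5 + 8 = 63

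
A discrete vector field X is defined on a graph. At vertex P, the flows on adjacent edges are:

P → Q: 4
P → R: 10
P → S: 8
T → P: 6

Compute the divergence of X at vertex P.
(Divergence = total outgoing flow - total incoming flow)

Divergence = sum of outgoing flows = 4 + 10 + 8 + (-6) = 16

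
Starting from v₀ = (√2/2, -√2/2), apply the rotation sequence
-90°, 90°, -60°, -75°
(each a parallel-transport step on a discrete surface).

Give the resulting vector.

Total rotation: (-90°) + 90° + (-60°) + (-75°) = -135°. Final vector: (-1, 0)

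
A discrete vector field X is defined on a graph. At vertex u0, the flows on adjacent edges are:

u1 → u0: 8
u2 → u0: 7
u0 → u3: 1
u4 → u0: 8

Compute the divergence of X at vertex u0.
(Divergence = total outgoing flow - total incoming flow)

Divergence = sum of outgoing flows = (-8) + (-7) + 1 + (-8) = -22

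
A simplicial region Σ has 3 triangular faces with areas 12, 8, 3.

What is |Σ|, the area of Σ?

12 + 8 + 3 = 23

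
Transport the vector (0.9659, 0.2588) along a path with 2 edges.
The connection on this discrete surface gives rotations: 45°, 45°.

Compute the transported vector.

Total rotation: 45° + 45° = 90°. Final vector: (-0.2588, 0.9659)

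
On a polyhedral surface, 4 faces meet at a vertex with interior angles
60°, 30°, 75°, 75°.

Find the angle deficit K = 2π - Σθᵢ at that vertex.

Sum of angles = 240°. K = 360° - 240° = 120°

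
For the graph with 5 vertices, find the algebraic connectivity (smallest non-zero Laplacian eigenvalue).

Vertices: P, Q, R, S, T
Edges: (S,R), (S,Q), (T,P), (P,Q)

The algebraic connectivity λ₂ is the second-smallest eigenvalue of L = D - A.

Degrees: deg(P) = 2, deg(Q) = 2, deg(R) = 1, deg(S) = 2, deg(T) = 1.
L = D − A with rows/columns ordered (P, Q, R, S, T):
  [ 2, -1,  0,  0, -1]
  [-1,  2,  0, -1,  0]
  [ 0,  0,  1, -1,  0]
  [ 0, -1, -1,  2,  0]
  [-1,  0,  0,  0,  1]
Characteristic polynomial: det(λI − L) = λ(λ² − 3λ + 1)(λ² − 5λ + 5).
Roots: λ = 0; (λ² − 3λ + 1) = 0 ⇒ λ = (3 ± √5)/2 ≈ 0.382, 2.618; (λ² − 5λ + 5) = 0 ⇒ λ = (5 ± √5)/2 ≈ 1.382, 3.618.
(Check: the roots sum (with multiplicity) to 8, matching trace L = Σdeg = 2·4 = 8.)
Laplacian eigenvalues: [0.0, 0.382, 1.382, 2.618, 3.618]. Algebraic connectivity (smallest non-zero eigenvalue) = 0.382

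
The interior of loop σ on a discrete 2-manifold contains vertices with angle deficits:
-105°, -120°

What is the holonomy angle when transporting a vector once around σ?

Holonomy = total enclosed curvature = (-105°) + (-120°) = -225°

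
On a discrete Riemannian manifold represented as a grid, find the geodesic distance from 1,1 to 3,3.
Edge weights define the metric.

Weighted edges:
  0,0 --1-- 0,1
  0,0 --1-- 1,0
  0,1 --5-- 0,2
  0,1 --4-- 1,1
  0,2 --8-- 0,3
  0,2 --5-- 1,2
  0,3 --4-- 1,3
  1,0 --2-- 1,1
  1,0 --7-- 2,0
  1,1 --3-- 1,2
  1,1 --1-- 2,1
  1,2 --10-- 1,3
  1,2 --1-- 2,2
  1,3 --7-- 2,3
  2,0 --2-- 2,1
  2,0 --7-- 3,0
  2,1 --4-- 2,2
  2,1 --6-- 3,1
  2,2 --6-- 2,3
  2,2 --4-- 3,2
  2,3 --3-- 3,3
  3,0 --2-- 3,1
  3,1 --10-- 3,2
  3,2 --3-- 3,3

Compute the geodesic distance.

Shortest path: 1,1 → 1,2 → 2,2 → 3,2 → 3,3, total weight = 11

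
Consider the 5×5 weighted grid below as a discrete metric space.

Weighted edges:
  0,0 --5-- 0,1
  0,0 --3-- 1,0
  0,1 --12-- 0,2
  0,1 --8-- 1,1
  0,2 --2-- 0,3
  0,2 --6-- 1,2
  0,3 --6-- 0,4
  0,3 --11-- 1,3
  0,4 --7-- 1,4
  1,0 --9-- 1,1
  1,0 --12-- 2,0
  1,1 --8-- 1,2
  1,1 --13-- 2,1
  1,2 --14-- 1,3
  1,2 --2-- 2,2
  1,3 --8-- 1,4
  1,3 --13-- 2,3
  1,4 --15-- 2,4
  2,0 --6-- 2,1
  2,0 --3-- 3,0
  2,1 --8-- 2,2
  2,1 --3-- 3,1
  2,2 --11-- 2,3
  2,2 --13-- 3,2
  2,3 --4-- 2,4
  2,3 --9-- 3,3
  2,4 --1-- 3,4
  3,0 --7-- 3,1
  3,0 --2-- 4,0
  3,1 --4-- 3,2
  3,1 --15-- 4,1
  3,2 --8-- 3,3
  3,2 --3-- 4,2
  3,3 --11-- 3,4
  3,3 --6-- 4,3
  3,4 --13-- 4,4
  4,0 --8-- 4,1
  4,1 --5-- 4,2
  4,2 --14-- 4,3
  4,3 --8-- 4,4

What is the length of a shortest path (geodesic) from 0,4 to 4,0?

Shortest path: 0,4 → 0,3 → 0,2 → 1,2 → 2,2 → 2,1 → 2,0 → 3,0 → 4,0, total weight = 35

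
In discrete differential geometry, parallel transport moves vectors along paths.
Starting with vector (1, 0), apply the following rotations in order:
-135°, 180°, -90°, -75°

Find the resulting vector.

Total rotation: (-135°) + 180° + (-90°) + (-75°) = -120°. Final vector: (-0.5000, -0.8660)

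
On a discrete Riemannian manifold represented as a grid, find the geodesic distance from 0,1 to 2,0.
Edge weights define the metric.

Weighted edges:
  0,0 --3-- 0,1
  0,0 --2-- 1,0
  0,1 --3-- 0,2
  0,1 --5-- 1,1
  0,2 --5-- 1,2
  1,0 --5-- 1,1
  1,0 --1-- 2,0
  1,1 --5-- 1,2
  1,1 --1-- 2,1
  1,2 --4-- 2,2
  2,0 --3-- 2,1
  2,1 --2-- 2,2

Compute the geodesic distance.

Shortest path: 0,1 → 0,0 → 1,0 → 2,0, total weight = 6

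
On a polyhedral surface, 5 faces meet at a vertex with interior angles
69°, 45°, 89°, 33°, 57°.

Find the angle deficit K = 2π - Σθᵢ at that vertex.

Sum of angles = 293°. K = 360° - 293° = 67° = 67π/180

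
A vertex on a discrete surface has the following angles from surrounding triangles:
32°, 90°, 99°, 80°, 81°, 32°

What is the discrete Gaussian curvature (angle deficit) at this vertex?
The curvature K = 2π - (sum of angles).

Sum of angles = 414°. K = 360° - 414° = -54° = -3π/10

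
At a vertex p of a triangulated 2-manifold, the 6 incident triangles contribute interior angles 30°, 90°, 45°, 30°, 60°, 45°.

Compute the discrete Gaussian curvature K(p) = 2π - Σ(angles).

Sum of angles = 300°. K = 360° - 300° = 60° = π/3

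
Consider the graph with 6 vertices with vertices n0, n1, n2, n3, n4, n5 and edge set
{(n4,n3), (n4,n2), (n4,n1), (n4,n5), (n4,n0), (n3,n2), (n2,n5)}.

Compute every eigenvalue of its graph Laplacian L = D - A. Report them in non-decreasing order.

Degrees: deg(n0) = 1, deg(n1) = 1, deg(n2) = 3, deg(n3) = 2, deg(n4) = 5, deg(n5) = 2.
L = D − A with rows/columns ordered (n0, n1, n2, n3, n4, n5):
  [ 1,  0,  0,  0, -1,  0]
  [ 0,  1,  0,  0, -1,  0]
  [ 0,  0,  3, -1, -1, -1]
  [ 0,  0, -1,  2, -1,  0]
  [-1, -1, -1, -1,  5, -1]
  [ 0,  0, -1,  0, -1,  2]
Characteristic polynomial: det(λI − L) = λ(λ − 1)²(λ − 2)(λ − 4)(λ − 6).
Roots: λ = 0; (λ − 1) = 0 ⇒ λ = 1 (multiplicity 2); (λ − 2) = 0 ⇒ λ = 2; (λ − 4) = 0 ⇒ λ = 4; (λ − 6) = 0 ⇒ λ = 6.
(Check: the roots sum (with multiplicity) to 14, matching trace L = Σdeg = 2·7 = 14.)
Laplacian eigenvalues (increasing order): [0.0, 1.0, 1.0, 2.0, 4.0, 6.0]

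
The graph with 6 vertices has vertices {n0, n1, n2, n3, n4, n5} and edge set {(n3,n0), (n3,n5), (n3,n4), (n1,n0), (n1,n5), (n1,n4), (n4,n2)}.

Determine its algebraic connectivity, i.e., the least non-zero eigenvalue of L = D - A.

Degrees: deg(n0) = 2, deg(n1) = 3, deg(n2) = 1, deg(n3) = 3, deg(n4) = 3, deg(n5) = 2.
L = D − A with rows/columns ordered (n0, n1, n2, n3, n4, n5):
  [ 2, -1,  0, -1,  0,  0]
  [-1,  3,  0,  0, -1, -1]
  [ 0,  0,  1,  0, -1,  0]
  [-1,  0,  0,  3, -1, -1]
  [ 0, -1, -1, -1,  3,  0]
  [ 0, -1,  0, -1,  0,  2]
Characteristic polynomial: det(λI − L) = λ(λ² − 6λ + 4)(λ − 2)(λ − 3)².
Roots: λ = 0; (λ² − 6λ + 4) = 0 ⇒ λ = 3 ± √5 ≈ 0.7639, 5.2361; (λ − 2) = 0 ⇒ λ = 2; (λ − 3) = 0 ⇒ λ = 3 (multiplicity 2).
(Check: the roots sum (with multiplicity) to 14, matching trace L = Σdeg = 2·7 = 14.)
Laplacian eigenvalues: [0.0, 0.7639, 2.0, 3.0, 3.0, 5.2361]. Algebraic connectivity (smallest non-zero eigenvalue) = 0.7639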